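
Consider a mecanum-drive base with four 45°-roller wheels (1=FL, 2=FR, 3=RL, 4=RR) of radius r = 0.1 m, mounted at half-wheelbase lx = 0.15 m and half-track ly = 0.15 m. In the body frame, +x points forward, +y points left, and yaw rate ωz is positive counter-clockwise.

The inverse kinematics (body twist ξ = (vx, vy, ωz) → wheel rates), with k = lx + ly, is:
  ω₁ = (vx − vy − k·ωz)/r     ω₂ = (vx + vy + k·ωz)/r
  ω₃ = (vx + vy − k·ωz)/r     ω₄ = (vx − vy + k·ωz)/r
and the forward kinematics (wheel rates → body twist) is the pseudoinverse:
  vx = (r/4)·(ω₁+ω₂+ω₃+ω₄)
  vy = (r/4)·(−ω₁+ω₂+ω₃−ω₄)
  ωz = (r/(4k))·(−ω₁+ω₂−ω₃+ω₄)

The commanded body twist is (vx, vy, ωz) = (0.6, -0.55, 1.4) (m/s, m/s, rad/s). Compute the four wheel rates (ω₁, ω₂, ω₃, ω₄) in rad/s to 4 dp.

k = lx + ly = 0.15 + 0.15 = 0.3000;  k·ωz = 0.3000·1.4 = 0.4200
ω₁ (FL) = (vx − vy − k·ωz)/r = 0.7300/0.1 = 7.3000
ω₂ (FR) = (vx + vy + k·ωz)/r = 0.4700/0.1 = 4.7000
ω₃ (RL) = (vx + vy − k·ωz)/r = -0.3700/0.1 = -3.7000
ω₄ (RR) = (vx − vy + k·ωz)/r = 1.5700/0.1 = 15.7000

(7.3000, 4.7000, -3.7000, 15.7000)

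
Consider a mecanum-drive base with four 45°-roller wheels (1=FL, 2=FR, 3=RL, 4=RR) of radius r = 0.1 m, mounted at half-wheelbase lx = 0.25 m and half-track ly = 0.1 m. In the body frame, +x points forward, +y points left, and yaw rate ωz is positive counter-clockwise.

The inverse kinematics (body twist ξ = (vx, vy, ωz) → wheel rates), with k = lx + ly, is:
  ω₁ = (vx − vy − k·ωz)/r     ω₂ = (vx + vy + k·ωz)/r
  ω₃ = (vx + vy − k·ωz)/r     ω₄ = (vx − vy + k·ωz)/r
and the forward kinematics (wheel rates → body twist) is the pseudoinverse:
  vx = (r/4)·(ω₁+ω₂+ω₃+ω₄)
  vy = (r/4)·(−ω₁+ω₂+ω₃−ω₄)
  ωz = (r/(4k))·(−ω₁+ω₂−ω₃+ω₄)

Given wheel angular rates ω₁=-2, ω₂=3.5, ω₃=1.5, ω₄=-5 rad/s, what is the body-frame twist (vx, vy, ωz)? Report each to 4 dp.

k = lx + ly = 0.25 + 0.1 = 0.3500
ω₁+ω₂+ω₃+ω₄ = -2.0000  →  vx = (0.1/4)·-2.0000 = -0.0500
−ω₁+ω₂+ω₃−ω₄ = 12.0000  →  vy = (0.1/4)·12.0000 = 0.3000
−ω₁+ω₂−ω₃+ω₄ = -1.0000  →  ωz = (0.1/1.4000)·-1.0000 = -0.0714

(-0.0500, 0.3000, -0.0714)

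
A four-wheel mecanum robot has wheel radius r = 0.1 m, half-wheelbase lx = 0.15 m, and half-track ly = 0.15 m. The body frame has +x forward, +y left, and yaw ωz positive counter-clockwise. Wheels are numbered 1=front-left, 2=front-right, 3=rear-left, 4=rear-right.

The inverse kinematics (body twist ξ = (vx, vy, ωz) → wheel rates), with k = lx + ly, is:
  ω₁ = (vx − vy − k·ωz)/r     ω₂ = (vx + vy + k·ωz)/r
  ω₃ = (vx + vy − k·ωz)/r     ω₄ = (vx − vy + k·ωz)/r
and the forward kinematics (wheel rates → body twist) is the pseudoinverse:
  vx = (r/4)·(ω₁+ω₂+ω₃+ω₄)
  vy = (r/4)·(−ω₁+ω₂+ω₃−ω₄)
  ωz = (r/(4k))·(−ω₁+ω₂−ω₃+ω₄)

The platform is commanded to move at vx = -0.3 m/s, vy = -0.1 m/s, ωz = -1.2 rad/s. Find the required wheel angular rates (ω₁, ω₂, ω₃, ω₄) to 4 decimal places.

k = lx + ly = 0.15 + 0.15 = 0.3000;  k·ωz = 0.3000·-1.2 = -0.3600
ω₁ (FL) = (vx − vy − k·ωz)/r = 0.1600/0.1 = 1.6000
ω₂ (FR) = (vx + vy + k·ωz)/r = -0.7600/0.1 = -7.6000
ω₃ (RL) = (vx + vy − k·ωz)/r = -0.0400/0.1 = -0.4000
ω₄ (RR) = (vx − vy + k·ωz)/r = -0.5600/0.1 = -5.6000

(1.6000, -7.6000, -0.4000, -5.6000)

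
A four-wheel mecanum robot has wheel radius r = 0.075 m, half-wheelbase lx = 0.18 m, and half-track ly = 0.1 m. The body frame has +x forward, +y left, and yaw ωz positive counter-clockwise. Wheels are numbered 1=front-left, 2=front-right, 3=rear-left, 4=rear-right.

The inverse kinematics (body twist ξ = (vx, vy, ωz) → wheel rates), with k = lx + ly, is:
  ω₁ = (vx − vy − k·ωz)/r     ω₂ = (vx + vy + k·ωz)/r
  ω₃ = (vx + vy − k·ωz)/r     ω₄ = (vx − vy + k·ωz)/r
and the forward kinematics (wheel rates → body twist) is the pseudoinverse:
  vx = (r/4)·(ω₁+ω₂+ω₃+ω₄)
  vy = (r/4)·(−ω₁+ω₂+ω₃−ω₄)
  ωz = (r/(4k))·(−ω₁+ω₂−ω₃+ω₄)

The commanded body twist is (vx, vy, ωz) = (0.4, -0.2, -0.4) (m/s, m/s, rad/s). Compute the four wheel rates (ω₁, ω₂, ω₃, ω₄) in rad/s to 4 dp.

k = lx + ly = 0.18 + 0.1 = 0.2800;  k·ωz = 0.2800·-0.4 = -0.1120
ω₁ (FL) = (vx − vy − k·ωz)/r = 0.7120/0.075 = 9.4933
ω₂ (FR) = (vx + vy + k·ωz)/r = 0.0880/0.075 = 1.1733
ω₃ (RL) = (vx + vy − k·ωz)/r = 0.3120/0.075 = 4.1600
ω₄ (RR) = (vx − vy + k·ωz)/r = 0.4880/0.075 = 6.5067

(9.4933, 1.1733, 4.1600, 6.5067)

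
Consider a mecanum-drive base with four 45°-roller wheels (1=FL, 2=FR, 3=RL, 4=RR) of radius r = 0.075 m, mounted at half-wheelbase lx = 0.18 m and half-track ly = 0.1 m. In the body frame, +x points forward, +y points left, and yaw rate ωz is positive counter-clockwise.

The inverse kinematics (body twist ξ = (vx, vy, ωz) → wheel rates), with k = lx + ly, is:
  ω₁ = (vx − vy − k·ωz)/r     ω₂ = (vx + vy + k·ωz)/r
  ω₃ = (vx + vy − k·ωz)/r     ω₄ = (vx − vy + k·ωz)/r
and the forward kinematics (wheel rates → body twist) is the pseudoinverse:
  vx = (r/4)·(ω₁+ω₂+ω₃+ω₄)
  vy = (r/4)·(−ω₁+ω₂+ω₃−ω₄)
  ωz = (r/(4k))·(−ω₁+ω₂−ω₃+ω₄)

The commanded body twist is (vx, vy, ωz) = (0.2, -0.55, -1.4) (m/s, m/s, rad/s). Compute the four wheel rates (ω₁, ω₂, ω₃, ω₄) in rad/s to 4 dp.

k = lx + ly = 0.18 + 0.1 = 0.2800;  k·ωz = 0.2800·-1.4 = -0.3920
ω₁ (FL) = (vx − vy − k·ωz)/r = 1.1420/0.075 = 15.2267
ω₂ (FR) = (vx + vy + k·ωz)/r = -0.7420/0.075 = -9.8933
ω₃ (RL) = (vx + vy − k·ωz)/r = 0.0420/0.075 = 0.5600
ω₄ (RR) = (vx − vy + k·ωz)/r = 0.3580/0.075 = 4.7733

(15.2267, -9.8933, 0.5600, 4.7733)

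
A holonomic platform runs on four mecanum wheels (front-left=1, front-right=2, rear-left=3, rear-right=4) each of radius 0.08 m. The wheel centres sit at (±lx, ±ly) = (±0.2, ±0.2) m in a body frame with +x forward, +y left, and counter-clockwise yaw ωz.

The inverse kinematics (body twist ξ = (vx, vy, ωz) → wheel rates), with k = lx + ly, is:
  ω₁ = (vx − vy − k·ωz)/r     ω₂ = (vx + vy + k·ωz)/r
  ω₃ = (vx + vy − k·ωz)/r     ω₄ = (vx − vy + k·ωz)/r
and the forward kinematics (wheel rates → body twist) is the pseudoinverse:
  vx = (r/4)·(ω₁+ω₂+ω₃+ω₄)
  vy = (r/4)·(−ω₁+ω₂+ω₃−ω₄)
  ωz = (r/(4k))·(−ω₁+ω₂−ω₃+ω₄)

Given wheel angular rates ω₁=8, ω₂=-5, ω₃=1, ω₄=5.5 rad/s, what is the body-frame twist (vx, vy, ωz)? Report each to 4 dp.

(0.1900, -0.3500, -0.4250)

k = lx + ly = 0.2 + 0.2 = 0.4000
ω₁+ω₂+ω₃+ω₄ = 9.5000  →  vx = (0.08/4)·9.5000 = 0.1900
−ω₁+ω₂+ω₃−ω₄ = -17.5000  →  vy = (0.08/4)·-17.5000 = -0.3500
−ω₁+ω₂−ω₃+ω₄ = -8.5000  →  ωz = (0.08/1.6000)·-8.5000 = -0.4250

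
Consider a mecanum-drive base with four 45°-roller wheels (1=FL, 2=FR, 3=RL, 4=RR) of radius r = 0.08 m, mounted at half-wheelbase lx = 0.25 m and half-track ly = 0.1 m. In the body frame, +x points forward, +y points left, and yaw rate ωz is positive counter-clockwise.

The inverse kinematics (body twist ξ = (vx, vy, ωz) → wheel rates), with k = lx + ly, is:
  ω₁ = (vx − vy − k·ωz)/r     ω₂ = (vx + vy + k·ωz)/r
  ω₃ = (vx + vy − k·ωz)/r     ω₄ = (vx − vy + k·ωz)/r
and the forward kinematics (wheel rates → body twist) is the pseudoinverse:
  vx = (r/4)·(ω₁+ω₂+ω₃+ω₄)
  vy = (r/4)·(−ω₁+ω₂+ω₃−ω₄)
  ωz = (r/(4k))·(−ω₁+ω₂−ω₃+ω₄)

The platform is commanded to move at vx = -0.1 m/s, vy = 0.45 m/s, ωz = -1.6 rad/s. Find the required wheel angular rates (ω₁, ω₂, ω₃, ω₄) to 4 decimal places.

k = lx + ly = 0.25 + 0.1 = 0.3500;  k·ωz = 0.3500·-1.6 = -0.5600
ω₁ (FL) = (vx − vy − k·ωz)/r = 0.0100/0.08 = 0.1250
ω₂ (FR) = (vx + vy + k·ωz)/r = -0.2100/0.08 = -2.6250
ω₃ (RL) = (vx + vy − k·ωz)/r = 0.9100/0.08 = 11.3750
ω₄ (RR) = (vx − vy + k·ωz)/r = -1.1100/0.08 = -13.8750

(0.1250, -2.6250, 11.3750, -13.8750)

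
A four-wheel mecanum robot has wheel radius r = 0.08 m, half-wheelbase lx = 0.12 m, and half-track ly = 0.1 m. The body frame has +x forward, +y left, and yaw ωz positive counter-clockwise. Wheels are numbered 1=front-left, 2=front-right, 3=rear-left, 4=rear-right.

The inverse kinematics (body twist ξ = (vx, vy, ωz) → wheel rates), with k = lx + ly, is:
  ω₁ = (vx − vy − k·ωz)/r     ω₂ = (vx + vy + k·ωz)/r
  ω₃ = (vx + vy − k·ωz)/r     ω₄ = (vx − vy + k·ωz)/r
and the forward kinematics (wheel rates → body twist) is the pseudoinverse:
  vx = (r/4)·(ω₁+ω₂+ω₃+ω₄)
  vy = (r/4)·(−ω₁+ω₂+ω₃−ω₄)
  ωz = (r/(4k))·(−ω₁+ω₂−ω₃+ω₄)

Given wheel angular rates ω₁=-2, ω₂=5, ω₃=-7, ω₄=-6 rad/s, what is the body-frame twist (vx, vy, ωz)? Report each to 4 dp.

k = lx + ly = 0.12 + 0.1 = 0.2200
ω₁+ω₂+ω₃+ω₄ = -10.0000  →  vx = (0.08/4)·-10.0000 = -0.2000
−ω₁+ω₂+ω₃−ω₄ = 6.0000  →  vy = (0.08/4)·6.0000 = 0.1200
−ω₁+ω₂−ω₃+ω₄ = 8.0000  →  ωz = (0.08/0.8800)·8.0000 = 0.7273

(-0.2000, 0.1200, 0.7273)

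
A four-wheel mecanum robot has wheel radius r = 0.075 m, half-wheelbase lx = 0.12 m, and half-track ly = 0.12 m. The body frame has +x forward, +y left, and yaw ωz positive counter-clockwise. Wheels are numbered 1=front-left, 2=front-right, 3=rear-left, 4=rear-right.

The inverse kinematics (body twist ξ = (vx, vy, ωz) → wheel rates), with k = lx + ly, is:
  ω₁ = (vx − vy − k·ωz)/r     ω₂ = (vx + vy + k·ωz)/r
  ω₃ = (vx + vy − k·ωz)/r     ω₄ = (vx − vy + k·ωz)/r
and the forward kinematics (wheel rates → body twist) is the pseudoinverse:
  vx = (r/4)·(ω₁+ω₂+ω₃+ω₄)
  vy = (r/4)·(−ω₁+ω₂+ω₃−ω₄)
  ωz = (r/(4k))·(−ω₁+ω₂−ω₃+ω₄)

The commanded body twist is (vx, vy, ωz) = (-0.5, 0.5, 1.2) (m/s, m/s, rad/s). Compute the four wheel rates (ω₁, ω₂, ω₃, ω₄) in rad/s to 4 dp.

k = lx + ly = 0.12 + 0.12 = 0.2400;  k·ωz = 0.2400·1.2 = 0.2880
ω₁ (FL) = (vx − vy − k·ωz)/r = -1.2880/0.075 = -17.1733
ω₂ (FR) = (vx + vy + k·ωz)/r = 0.2880/0.075 = 3.8400
ω₃ (RL) = (vx + vy − k·ωz)/r = -0.2880/0.075 = -3.8400
ω₄ (RR) = (vx − vy + k·ωz)/r = -0.7120/0.075 = -9.4933

(-17.1733, 3.8400, -3.8400, -9.4933)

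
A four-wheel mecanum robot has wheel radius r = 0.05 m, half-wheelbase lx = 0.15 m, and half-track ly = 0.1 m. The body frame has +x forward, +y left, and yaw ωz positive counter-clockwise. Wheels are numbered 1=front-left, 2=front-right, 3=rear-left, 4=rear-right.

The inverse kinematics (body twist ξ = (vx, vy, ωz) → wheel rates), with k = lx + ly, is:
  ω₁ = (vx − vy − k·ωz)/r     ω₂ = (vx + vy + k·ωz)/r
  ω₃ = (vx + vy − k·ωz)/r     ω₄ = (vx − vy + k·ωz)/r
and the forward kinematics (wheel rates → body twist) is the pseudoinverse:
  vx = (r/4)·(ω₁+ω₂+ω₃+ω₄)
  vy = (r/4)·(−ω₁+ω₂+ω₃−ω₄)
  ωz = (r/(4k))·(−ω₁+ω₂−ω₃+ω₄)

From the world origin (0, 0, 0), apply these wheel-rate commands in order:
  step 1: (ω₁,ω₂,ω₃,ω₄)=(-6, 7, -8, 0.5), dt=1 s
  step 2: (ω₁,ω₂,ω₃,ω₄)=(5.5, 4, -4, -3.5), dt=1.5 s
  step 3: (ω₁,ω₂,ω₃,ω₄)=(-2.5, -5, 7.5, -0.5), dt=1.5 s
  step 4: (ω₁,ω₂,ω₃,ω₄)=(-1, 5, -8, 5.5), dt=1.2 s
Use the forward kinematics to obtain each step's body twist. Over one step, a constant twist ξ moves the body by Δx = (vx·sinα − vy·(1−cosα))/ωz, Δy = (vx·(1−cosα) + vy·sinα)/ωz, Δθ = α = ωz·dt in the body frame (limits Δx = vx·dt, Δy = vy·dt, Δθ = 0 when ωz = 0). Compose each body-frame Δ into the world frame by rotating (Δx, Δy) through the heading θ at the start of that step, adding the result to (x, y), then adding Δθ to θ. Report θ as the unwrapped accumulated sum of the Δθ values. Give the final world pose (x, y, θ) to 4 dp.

(-0.0165, 0.0380, 1.3825)

step 1: ξ=(vx,vy,ωz)=(-0.0813, 0.0563, 1.0750), dt=1.0 → body Δ=(-0.0939, 0.0064, 1.0750) → world pose (-0.0939, 0.0064, 1.0750)
step 2: ξ=(vx,vy,ωz)=(0.0250, -0.0250, -0.0500), dt=1.5 → body Δ=(0.0361, -0.0389, -0.0750) → world pose (-0.0426, 0.0196, 1.0000)
step 3: ξ=(vx,vy,ωz)=(-0.0063, 0.0688, -0.5250), dt=1.5 → body Δ=(0.0301, 0.0963, -0.7875) → world pose (-0.1073, 0.0970, 0.2125)
step 4: ξ=(vx,vy,ωz)=(0.0187, -0.0938, 0.9750), dt=1.2 → body Δ=(0.0763, -0.0768, 1.1700) → world pose (-0.0165, 0.0380, 1.3825)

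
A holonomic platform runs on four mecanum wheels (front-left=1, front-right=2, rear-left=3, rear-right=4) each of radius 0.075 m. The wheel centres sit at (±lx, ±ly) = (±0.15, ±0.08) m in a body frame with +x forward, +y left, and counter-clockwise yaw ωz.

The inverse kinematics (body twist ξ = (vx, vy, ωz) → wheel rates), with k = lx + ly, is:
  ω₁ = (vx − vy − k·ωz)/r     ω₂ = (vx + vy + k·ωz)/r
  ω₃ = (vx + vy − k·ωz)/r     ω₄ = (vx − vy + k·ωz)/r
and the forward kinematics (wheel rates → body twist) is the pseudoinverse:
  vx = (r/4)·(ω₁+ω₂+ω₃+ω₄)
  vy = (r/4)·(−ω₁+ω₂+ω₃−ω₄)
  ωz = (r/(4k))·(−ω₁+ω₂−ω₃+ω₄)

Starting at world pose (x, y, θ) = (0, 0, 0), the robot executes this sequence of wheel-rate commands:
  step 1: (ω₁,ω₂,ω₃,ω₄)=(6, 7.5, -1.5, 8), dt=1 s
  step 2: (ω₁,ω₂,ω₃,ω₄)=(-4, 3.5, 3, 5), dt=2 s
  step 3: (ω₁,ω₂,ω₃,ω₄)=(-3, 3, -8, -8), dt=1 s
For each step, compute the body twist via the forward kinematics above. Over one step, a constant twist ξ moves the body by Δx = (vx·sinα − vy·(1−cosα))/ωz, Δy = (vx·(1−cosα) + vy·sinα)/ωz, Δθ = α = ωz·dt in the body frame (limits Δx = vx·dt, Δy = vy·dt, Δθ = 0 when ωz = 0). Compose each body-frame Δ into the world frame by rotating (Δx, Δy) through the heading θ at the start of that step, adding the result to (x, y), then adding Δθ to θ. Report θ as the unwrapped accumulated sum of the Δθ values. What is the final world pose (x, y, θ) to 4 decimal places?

(0.3975, 0.0307, 2.9348)

step 1: ξ=(vx,vy,ωz)=(0.3750, -0.1500, 0.8967), dt=1.0 → body Δ=(0.3896, 0.0265, 0.8967) → world pose (0.3896, 0.0265, 0.8967)
step 2: ξ=(vx,vy,ωz)=(0.1406, 0.1031, 0.7745), dt=2.0 → body Δ=(0.0513, 0.3107, 1.5489) → world pose (0.1788, 0.2605, 2.4457)
step 3: ξ=(vx,vy,ωz)=(-0.3000, 0.1125, 0.4891), dt=1.0 → body Δ=(-0.3151, 0.0361, 0.4891) → world pose (0.3975, 0.0307, 2.9348)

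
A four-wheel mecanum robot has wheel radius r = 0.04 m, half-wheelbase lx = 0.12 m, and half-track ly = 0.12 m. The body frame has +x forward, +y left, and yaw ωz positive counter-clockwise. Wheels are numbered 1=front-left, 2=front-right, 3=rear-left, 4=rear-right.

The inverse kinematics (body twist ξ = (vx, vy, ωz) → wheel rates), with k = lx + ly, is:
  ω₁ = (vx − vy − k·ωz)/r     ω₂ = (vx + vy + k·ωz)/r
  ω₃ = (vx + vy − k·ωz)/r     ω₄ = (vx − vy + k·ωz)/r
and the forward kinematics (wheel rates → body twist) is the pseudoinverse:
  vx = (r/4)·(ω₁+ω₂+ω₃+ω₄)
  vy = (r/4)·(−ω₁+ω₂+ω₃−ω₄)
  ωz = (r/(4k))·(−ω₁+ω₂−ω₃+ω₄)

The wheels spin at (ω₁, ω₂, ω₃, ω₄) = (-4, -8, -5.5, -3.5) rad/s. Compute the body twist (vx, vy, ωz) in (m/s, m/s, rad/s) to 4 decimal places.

k = lx + ly = 0.12 + 0.12 = 0.2400
ω₁+ω₂+ω₃+ω₄ = -21.0000  →  vx = (0.04/4)·-21.0000 = -0.2100
−ω₁+ω₂+ω₃−ω₄ = -6.0000  →  vy = (0.04/4)·-6.0000 = -0.0600
−ω₁+ω₂−ω₃+ω₄ = -2.0000  →  ωz = (0.04/0.9600)·-2.0000 = -0.0833

(-0.2100, -0.0600, -0.0833)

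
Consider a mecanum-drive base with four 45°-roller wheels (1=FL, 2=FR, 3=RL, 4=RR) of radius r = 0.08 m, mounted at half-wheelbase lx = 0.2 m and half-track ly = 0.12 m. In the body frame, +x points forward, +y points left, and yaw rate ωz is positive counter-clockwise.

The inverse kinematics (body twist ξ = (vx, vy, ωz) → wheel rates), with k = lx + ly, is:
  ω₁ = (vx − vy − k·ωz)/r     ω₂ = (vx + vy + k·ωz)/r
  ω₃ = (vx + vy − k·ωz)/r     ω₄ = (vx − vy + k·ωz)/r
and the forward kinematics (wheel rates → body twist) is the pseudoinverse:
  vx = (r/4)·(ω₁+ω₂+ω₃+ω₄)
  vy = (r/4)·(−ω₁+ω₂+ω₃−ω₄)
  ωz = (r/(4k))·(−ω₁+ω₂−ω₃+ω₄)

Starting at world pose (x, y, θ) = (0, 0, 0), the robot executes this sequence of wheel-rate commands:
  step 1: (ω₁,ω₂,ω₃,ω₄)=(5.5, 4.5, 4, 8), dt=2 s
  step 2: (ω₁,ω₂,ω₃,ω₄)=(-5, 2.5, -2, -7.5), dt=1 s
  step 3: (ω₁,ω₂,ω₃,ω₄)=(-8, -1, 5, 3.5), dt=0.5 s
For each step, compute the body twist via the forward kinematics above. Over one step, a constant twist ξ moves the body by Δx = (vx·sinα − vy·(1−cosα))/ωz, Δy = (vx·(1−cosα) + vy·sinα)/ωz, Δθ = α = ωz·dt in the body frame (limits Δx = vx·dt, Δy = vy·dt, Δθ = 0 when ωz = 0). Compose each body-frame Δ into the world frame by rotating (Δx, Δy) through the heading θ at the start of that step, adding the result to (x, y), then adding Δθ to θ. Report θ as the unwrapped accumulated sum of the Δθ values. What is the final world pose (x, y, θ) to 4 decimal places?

(0.5181, 0.1694, 0.6719)

step 1: ξ=(vx,vy,ωz)=(0.4400, -0.1000, 0.1875), dt=2.0 → body Δ=(0.8966, -0.0323, 0.3750) → world pose (0.8966, -0.0323, 0.3750)
step 2: ξ=(vx,vy,ωz)=(-0.2400, 0.2600, 0.1250), dt=1.0 → body Δ=(-0.2556, 0.2443, 0.1250) → world pose (0.5692, 0.1015, 0.5000)
step 3: ξ=(vx,vy,ωz)=(-0.0100, 0.1700, 0.3438), dt=0.5 → body Δ=(-0.0123, 0.0842, 0.1719) → world pose (0.5181, 0.1694, 0.6719)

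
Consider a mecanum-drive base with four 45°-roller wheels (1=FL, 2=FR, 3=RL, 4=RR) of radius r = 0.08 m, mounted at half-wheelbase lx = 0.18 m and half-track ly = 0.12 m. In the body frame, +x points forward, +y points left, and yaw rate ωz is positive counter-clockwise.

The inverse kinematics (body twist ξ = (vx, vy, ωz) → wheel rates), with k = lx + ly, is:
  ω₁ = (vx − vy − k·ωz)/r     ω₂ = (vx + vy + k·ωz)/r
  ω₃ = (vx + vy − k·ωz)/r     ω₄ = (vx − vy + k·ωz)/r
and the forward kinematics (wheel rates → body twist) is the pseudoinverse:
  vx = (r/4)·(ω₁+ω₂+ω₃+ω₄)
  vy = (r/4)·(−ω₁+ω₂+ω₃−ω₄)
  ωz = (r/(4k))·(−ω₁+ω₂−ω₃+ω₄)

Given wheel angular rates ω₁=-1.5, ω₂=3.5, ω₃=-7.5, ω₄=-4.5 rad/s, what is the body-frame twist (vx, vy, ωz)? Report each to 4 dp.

(-0.2000, 0.0400, 0.5333)

k = lx + ly = 0.18 + 0.12 = 0.3000
ω₁+ω₂+ω₃+ω₄ = -10.0000  →  vx = (0.08/4)·-10.0000 = -0.2000
−ω₁+ω₂+ω₃−ω₄ = 2.0000  →  vy = (0.08/4)·2.0000 = 0.0400
−ω₁+ω₂−ω₃+ω₄ = 8.0000  →  ωz = (0.08/1.2000)·8.0000 = 0.5333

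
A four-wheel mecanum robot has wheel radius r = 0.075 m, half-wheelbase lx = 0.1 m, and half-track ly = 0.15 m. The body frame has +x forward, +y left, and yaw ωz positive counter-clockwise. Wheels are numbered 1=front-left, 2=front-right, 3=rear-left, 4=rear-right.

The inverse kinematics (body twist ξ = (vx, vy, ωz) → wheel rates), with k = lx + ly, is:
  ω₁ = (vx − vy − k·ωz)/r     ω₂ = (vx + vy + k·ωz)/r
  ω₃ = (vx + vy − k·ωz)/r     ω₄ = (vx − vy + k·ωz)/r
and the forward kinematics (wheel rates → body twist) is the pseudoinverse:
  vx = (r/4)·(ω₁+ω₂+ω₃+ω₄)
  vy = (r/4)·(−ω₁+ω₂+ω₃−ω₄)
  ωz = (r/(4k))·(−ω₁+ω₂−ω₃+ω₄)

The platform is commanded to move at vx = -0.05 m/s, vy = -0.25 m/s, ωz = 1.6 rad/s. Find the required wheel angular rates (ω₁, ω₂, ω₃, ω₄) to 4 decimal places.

k = lx + ly = 0.1 + 0.15 = 0.2500;  k·ωz = 0.2500·1.6 = 0.4000
ω₁ (FL) = (vx − vy − k·ωz)/r = -0.2000/0.075 = -2.6667
ω₂ (FR) = (vx + vy + k·ωz)/r = 0.1000/0.075 = 1.3333
ω₃ (RL) = (vx + vy − k·ωz)/r = -0.7000/0.075 = -9.3333
ω₄ (RR) = (vx − vy + k·ωz)/r = 0.6000/0.075 = 8.0000

(-2.6667, 1.3333, -9.3333, 8.0000)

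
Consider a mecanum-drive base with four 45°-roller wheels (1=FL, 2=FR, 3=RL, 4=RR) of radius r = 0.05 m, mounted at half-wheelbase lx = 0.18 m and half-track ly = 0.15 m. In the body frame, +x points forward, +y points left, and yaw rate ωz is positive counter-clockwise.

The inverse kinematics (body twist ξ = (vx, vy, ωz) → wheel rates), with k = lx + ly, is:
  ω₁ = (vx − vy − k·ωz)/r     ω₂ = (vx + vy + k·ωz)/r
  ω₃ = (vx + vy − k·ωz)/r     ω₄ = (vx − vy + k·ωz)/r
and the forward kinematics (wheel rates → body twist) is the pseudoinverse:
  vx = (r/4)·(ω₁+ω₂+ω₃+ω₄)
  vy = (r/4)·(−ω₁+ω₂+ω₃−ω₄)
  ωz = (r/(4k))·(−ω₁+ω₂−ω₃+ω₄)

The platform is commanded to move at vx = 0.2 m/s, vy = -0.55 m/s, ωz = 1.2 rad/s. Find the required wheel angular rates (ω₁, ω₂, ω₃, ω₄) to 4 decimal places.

k = lx + ly = 0.18 + 0.15 = 0.3300;  k·ωz = 0.3300·1.2 = 0.3960
ω₁ (FL) = (vx − vy − k·ωz)/r = 0.3540/0.05 = 7.0800
ω₂ (FR) = (vx + vy + k·ωz)/r = 0.0460/0.05 = 0.9200
ω₃ (RL) = (vx + vy − k·ωz)/r = -0.7460/0.05 = -14.9200
ω₄ (RR) = (vx − vy + k·ωz)/r = 1.1460/0.05 = 22.9200

(7.0800, 0.9200, -14.9200, 22.9200)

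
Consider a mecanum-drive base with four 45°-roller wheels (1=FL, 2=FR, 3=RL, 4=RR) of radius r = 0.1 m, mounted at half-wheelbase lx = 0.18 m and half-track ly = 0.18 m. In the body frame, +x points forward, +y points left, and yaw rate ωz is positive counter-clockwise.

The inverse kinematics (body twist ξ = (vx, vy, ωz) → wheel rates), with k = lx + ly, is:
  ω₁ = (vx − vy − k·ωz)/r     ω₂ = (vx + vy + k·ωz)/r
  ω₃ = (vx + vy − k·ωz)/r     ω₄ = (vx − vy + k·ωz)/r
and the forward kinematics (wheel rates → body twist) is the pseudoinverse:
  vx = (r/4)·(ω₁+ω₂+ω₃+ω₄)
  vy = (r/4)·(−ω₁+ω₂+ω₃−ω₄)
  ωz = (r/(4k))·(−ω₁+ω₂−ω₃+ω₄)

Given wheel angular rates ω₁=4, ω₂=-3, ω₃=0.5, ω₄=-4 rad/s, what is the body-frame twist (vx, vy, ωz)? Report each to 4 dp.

k = lx + ly = 0.18 + 0.18 = 0.3600
ω₁+ω₂+ω₃+ω₄ = -2.5000  →  vx = (0.1/4)·-2.5000 = -0.0625
−ω₁+ω₂+ω₃−ω₄ = -2.5000  →  vy = (0.1/4)·-2.5000 = -0.0625
−ω₁+ω₂−ω₃+ω₄ = -11.5000  →  ωz = (0.1/1.4400)·-11.5000 = -0.7986

(-0.0625, -0.0625, -0.7986)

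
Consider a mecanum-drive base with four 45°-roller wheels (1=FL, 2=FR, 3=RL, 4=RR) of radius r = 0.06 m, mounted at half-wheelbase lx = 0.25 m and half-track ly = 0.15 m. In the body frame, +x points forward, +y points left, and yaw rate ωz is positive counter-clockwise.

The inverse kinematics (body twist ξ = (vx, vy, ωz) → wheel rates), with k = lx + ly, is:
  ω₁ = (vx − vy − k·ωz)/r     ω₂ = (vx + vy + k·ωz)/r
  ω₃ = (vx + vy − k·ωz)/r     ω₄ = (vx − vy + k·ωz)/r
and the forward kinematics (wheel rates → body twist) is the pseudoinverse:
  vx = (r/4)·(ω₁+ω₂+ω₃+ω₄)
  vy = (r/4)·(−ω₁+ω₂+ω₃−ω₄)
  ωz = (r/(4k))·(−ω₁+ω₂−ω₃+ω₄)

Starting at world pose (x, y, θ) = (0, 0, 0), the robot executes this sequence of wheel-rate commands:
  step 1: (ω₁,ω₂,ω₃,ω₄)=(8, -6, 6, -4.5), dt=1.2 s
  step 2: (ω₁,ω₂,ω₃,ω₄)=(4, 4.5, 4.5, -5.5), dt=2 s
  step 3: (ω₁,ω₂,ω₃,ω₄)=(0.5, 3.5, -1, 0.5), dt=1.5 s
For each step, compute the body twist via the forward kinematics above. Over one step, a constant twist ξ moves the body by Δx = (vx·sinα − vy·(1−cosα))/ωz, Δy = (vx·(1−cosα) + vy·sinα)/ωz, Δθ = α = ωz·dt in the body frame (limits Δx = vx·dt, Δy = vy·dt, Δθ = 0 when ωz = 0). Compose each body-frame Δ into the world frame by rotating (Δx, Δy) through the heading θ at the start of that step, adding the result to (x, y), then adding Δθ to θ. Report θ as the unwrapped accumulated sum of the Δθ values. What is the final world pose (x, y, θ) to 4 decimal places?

step 1: ξ=(vx,vy,ωz)=(0.0525, -0.0525, -0.9187), dt=1.2 → body Δ=(0.0196, -0.0823, -1.1025) → world pose (0.0196, -0.0823, -1.1025)
step 2: ξ=(vx,vy,ωz)=(0.1125, 0.1575, -0.3562), dt=2.0 → body Δ=(0.3140, 0.2122, -0.7125) → world pose (0.3507, -0.2668, -1.8150)
step 3: ξ=(vx,vy,ωz)=(0.0525, 0.0225, 0.1688), dt=1.5 → body Δ=(0.0737, 0.0433, 0.2531) → world pose (0.3749, -0.3487, -1.5619)

(0.3749, -0.3487, -1.5619)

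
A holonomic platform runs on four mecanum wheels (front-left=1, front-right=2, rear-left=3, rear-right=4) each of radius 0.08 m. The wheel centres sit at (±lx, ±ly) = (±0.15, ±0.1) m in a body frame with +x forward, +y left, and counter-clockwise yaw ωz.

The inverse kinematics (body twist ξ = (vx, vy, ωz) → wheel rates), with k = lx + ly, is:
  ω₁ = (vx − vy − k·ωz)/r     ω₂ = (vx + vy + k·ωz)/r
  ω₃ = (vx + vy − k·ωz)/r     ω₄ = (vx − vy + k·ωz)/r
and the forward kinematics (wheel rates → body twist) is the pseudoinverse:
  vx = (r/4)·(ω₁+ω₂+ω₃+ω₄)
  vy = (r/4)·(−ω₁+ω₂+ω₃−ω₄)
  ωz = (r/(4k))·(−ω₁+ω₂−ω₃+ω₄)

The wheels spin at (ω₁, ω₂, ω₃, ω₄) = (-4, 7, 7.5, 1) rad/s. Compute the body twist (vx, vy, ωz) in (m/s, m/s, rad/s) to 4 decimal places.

k = lx + ly = 0.15 + 0.1 = 0.2500
ω₁+ω₂+ω₃+ω₄ = 11.5000  →  vx = (0.08/4)·11.5000 = 0.2300
−ω₁+ω₂+ω₃−ω₄ = 17.5000  →  vy = (0.08/4)·17.5000 = 0.3500
−ω₁+ω₂−ω₃+ω₄ = 4.5000  →  ωz = (0.08/1.0000)·4.5000 = 0.3600

(0.2300, 0.3500, 0.3600)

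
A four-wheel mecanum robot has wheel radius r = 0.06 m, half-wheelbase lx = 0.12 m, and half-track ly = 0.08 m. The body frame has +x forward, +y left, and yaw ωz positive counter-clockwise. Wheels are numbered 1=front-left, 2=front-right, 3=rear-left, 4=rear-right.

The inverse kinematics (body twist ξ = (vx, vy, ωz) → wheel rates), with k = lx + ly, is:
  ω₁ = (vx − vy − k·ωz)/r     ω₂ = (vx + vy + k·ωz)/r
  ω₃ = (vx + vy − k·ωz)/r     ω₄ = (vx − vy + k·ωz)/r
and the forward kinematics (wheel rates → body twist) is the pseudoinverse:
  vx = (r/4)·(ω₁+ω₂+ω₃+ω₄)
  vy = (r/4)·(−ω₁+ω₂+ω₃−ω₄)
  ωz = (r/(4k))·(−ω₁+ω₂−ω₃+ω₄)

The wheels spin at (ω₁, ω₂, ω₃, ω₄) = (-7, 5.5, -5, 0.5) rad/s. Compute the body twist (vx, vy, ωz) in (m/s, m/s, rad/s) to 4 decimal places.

(-0.0900, 0.1050, 1.3500)

k = lx + ly = 0.12 + 0.08 = 0.2000
ω₁+ω₂+ω₃+ω₄ = -6.0000  →  vx = (0.06/4)·-6.0000 = -0.0900
−ω₁+ω₂+ω₃−ω₄ = 7.0000  →  vy = (0.06/4)·7.0000 = 0.1050
−ω₁+ω₂−ω₃+ω₄ = 18.0000  →  ωz = (0.06/0.8000)·18.0000 = 1.3500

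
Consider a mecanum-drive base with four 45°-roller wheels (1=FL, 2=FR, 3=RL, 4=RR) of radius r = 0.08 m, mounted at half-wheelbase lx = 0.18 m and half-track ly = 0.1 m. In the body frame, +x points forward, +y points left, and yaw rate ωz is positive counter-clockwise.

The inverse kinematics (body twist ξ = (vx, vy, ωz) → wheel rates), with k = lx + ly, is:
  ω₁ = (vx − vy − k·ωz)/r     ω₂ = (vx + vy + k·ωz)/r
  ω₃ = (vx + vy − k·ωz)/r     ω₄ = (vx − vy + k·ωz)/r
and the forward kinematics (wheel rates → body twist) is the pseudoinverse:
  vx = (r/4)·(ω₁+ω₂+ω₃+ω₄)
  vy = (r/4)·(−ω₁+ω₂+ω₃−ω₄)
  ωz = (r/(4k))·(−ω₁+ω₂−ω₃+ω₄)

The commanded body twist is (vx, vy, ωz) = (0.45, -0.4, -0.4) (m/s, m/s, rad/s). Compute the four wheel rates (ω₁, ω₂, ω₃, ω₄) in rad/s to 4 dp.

(12.0250, -0.7750, 2.0250, 9.2250)

k = lx + ly = 0.18 + 0.1 = 0.2800;  k·ωz = 0.2800·-0.4 = -0.1120
ω₁ (FL) = (vx − vy − k·ωz)/r = 0.9620/0.08 = 12.0250
ω₂ (FR) = (vx + vy + k·ωz)/r = -0.0620/0.08 = -0.7750
ω₃ (RL) = (vx + vy − k·ωz)/r = 0.1620/0.08 = 2.0250
ω₄ (RR) = (vx − vy + k·ωz)/r = 0.7380/0.08 = 9.2250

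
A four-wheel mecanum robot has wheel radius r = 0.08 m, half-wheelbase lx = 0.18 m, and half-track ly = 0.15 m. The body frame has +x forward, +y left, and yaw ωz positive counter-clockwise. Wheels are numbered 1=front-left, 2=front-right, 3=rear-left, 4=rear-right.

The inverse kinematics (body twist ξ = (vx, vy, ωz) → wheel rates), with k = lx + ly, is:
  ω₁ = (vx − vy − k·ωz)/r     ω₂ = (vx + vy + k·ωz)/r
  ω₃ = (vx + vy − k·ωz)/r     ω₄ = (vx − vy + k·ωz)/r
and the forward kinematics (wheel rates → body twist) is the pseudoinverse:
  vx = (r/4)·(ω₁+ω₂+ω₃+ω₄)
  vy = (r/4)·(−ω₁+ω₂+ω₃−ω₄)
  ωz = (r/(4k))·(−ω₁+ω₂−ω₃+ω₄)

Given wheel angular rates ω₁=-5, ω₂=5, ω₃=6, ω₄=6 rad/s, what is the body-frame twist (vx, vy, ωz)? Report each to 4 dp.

k = lx + ly = 0.18 + 0.15 = 0.3300
ω₁+ω₂+ω₃+ω₄ = 12.0000  →  vx = (0.08/4)·12.0000 = 0.2400
−ω₁+ω₂+ω₃−ω₄ = 10.0000  →  vy = (0.08/4)·10.0000 = 0.2000
−ω₁+ω₂−ω₃+ω₄ = 10.0000  →  ωz = (0.08/1.3200)·10.0000 = 0.6061

(0.2400, 0.2000, 0.6061)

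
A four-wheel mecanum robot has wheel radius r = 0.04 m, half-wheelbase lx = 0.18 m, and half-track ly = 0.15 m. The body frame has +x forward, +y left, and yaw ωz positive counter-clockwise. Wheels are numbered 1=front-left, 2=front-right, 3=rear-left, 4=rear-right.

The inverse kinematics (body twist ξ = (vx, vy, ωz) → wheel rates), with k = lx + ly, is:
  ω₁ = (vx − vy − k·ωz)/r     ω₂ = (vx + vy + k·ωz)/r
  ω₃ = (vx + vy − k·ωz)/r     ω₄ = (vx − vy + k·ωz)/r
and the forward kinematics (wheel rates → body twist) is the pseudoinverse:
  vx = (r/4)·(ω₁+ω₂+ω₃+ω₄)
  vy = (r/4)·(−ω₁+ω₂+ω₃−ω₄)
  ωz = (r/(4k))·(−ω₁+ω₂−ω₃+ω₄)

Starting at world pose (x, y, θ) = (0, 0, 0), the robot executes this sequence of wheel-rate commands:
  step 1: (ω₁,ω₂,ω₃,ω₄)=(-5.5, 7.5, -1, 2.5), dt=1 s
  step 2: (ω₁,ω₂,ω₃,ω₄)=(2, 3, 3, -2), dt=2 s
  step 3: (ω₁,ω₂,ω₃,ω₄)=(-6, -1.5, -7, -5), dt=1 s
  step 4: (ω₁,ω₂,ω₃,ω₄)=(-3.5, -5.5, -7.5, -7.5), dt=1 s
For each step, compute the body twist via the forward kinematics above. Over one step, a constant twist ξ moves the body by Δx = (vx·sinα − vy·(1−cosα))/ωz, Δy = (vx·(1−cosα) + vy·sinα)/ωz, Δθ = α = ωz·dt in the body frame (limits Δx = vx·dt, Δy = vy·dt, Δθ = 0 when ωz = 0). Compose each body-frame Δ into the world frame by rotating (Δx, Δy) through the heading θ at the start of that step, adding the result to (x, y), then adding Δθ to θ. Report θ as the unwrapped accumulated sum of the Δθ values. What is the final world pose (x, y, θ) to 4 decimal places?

(-0.3244, 0.0937, 0.3939)

step 1: ξ=(vx,vy,ωz)=(0.0350, 0.0950, 0.5000), dt=1.0 → body Δ=(0.0103, 0.0997, 0.5000) → world pose (0.0103, 0.0997, 0.5000)
step 2: ξ=(vx,vy,ωz)=(0.0600, 0.0600, -0.1212), dt=2.0 → body Δ=(0.1333, 0.1044, -0.2424) → world pose (0.0773, 0.2551, 0.2576)
step 3: ξ=(vx,vy,ωz)=(-0.1950, 0.0250, 0.1970), dt=1.0 → body Δ=(-0.1962, 0.0057, 0.1970) → world pose (-0.1139, 0.2107, 0.4545)
step 4: ξ=(vx,vy,ωz)=(-0.2400, -0.0200, -0.0606), dt=1.0 → body Δ=(-0.2405, -0.0127, -0.0606) → world pose (-0.3244, 0.0937, 0.3939)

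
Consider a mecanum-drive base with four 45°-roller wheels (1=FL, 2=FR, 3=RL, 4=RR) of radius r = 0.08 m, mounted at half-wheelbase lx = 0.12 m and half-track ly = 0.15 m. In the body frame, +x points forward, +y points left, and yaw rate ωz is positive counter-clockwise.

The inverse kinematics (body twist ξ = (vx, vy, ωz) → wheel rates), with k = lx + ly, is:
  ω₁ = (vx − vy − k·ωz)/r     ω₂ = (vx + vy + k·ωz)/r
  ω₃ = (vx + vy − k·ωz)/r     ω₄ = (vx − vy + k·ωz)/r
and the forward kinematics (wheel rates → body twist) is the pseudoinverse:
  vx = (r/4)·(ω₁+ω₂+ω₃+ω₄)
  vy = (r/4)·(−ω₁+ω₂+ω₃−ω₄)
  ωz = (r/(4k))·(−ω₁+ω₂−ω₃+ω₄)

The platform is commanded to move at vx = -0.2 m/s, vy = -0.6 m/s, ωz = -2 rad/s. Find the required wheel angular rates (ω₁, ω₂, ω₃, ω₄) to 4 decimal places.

k = lx + ly = 0.12 + 0.15 = 0.2700;  k·ωz = 0.2700·-2 = -0.5400
ω₁ (FL) = (vx − vy − k·ωz)/r = 0.9400/0.08 = 11.7500
ω₂ (FR) = (vx + vy + k·ωz)/r = -1.3400/0.08 = -16.7500
ω₃ (RL) = (vx + vy − k·ωz)/r = -0.2600/0.08 = -3.2500
ω₄ (RR) = (vx − vy + k·ωz)/r = -0.1400/0.08 = -1.7500

(11.7500, -16.7500, -3.2500, -1.7500)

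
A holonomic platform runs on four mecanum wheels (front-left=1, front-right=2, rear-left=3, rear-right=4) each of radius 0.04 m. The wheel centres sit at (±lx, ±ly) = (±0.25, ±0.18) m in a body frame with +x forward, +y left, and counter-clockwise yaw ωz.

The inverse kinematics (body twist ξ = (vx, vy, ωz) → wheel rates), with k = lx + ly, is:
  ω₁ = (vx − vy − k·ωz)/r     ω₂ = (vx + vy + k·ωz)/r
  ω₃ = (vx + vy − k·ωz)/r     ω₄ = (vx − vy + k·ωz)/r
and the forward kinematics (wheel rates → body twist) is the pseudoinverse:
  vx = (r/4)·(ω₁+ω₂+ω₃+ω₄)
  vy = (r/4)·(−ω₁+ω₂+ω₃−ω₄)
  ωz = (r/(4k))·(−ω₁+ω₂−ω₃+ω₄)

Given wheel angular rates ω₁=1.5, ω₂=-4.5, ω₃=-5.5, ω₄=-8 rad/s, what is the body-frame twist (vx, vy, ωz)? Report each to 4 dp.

(-0.1650, -0.0350, -0.1977)

k = lx + ly = 0.25 + 0.18 = 0.4300
ω₁+ω₂+ω₃+ω₄ = -16.5000  →  vx = (0.04/4)·-16.5000 = -0.1650
−ω₁+ω₂+ω₃−ω₄ = -3.5000  →  vy = (0.04/4)·-3.5000 = -0.0350
−ω₁+ω₂−ω₃+ω₄ = -8.5000  →  ωz = (0.04/1.7200)·-8.5000 = -0.1977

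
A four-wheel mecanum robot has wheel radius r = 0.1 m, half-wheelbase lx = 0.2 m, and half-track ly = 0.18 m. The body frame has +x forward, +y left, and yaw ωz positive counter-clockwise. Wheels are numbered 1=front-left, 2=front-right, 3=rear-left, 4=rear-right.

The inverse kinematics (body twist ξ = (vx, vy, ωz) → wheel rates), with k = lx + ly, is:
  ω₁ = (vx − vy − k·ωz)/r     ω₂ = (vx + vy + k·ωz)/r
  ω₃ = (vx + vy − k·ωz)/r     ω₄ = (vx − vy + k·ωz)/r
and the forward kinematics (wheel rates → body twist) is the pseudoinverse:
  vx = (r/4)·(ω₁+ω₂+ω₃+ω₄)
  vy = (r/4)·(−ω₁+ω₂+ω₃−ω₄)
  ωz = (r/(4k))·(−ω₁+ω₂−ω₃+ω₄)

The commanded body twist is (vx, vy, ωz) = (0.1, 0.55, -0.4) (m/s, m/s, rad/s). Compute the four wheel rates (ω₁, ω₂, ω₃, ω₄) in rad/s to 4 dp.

k = lx + ly = 0.2 + 0.18 = 0.3800;  k·ωz = 0.3800·-0.4 = -0.1520
ω₁ (FL) = (vx − vy − k·ωz)/r = -0.2980/0.1 = -2.9800
ω₂ (FR) = (vx + vy + k·ωz)/r = 0.4980/0.1 = 4.9800
ω₃ (RL) = (vx + vy − k·ωz)/r = 0.8020/0.1 = 8.0200
ω₄ (RR) = (vx − vy + k·ωz)/r = -0.6020/0.1 = -6.0200

(-2.9800, 4.9800, 8.0200, -6.0200)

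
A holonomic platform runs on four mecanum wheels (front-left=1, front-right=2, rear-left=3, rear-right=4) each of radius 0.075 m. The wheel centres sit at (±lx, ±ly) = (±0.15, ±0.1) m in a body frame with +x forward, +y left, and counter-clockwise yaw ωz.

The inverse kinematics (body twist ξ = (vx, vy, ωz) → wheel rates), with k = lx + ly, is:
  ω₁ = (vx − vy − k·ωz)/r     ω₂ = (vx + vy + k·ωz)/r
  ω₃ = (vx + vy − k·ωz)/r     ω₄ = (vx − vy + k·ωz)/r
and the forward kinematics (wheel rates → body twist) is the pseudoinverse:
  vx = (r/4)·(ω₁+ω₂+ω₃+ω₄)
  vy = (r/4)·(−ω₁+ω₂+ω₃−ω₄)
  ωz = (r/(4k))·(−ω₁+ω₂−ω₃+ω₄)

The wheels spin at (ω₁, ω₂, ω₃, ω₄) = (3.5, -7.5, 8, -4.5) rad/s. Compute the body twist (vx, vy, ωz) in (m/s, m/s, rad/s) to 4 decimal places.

(-0.0094, 0.0281, -1.7625)

k = lx + ly = 0.15 + 0.1 = 0.2500
ω₁+ω₂+ω₃+ω₄ = -0.5000  →  vx = (0.075/4)·-0.5000 = -0.0094
−ω₁+ω₂+ω₃−ω₄ = 1.5000  →  vy = (0.075/4)·1.5000 = 0.0281
−ω₁+ω₂−ω₃+ω₄ = -23.5000  →  ωz = (0.075/1.0000)·-23.5000 = -1.7625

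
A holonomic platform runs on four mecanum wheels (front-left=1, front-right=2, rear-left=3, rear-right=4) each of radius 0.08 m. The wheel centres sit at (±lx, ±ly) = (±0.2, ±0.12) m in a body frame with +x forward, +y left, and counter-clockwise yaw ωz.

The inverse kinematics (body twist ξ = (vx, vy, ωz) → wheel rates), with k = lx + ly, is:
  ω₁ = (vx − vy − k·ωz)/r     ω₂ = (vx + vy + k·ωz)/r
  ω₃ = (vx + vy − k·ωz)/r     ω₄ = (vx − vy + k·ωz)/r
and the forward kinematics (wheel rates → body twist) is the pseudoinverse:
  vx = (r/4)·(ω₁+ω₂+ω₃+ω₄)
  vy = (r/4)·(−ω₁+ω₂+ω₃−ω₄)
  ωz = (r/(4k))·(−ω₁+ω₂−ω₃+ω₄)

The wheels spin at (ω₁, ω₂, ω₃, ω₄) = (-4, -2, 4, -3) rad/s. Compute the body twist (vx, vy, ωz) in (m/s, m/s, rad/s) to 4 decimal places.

(-0.1000, 0.1800, -0.3125)

k = lx + ly = 0.2 + 0.12 = 0.3200
ω₁+ω₂+ω₃+ω₄ = -5.0000  →  vx = (0.08/4)·-5.0000 = -0.1000
−ω₁+ω₂+ω₃−ω₄ = 9.0000  →  vy = (0.08/4)·9.0000 = 0.1800
−ω₁+ω₂−ω₃+ω₄ = -5.0000  →  ωz = (0.08/1.2800)·-5.0000 = -0.3125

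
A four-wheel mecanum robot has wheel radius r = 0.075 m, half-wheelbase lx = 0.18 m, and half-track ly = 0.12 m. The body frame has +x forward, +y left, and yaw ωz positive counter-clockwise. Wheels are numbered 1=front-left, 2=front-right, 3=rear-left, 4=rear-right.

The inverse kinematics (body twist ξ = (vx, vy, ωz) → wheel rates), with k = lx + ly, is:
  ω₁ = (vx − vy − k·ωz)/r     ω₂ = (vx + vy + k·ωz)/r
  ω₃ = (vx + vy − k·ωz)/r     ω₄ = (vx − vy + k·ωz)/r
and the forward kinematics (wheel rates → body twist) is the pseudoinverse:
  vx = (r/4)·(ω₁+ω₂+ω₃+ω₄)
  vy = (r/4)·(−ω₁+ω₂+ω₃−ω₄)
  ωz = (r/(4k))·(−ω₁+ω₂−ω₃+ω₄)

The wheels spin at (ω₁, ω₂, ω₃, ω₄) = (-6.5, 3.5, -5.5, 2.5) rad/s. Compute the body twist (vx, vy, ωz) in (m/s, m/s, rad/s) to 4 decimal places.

k = lx + ly = 0.18 + 0.12 = 0.3000
ω₁+ω₂+ω₃+ω₄ = -6.0000  →  vx = (0.075/4)·-6.0000 = -0.1125
−ω₁+ω₂+ω₃−ω₄ = 2.0000  →  vy = (0.075/4)·2.0000 = 0.0375
−ω₁+ω₂−ω₃+ω₄ = 18.0000  →  ωz = (0.075/1.2000)·18.0000 = 1.1250

(-0.1125, 0.0375, 1.1250)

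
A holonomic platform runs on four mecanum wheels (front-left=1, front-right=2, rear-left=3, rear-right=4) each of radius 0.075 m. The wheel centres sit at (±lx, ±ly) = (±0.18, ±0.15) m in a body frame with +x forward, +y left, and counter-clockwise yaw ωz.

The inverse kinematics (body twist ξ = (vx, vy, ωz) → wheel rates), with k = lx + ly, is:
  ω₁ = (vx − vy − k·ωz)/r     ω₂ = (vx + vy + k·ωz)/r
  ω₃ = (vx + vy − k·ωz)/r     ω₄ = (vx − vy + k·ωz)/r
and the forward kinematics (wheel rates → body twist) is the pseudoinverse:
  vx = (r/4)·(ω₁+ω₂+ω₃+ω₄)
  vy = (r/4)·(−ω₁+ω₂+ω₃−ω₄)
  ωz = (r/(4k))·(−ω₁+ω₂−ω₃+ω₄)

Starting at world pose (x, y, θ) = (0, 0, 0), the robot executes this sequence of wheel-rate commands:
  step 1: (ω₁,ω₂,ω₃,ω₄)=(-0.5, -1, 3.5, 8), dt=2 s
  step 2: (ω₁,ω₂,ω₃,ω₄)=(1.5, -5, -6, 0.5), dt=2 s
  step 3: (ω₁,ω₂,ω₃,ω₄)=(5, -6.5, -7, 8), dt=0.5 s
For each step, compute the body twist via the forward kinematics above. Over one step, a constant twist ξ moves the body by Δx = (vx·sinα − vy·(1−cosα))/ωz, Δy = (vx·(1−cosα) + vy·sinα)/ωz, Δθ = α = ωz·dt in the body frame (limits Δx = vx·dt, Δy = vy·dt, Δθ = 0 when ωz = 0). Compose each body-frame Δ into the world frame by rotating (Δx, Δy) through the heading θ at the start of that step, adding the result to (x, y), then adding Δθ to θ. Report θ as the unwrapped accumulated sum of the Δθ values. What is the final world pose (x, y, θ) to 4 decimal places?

(0.4308, -0.9032, 0.5540)

step 1: ξ=(vx,vy,ωz)=(0.1875, -0.0937, 0.2273), dt=2.0 → body Δ=(0.4041, -0.0973, 0.4545) → world pose (0.4041, -0.0973, 0.4545)
step 2: ξ=(vx,vy,ωz)=(-0.1687, -0.2437, 0.0000), dt=2.0 → body Δ=(-0.3375, -0.4875, 0.0000) → world pose (0.3149, -0.6835, 0.4545)
step 3: ξ=(vx,vy,ωz)=(-0.0094, -0.4969, 0.1989), dt=0.5 → body Δ=(0.0077, -0.2483, 0.0994) → world pose (0.4308, -0.9032, 0.5540)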